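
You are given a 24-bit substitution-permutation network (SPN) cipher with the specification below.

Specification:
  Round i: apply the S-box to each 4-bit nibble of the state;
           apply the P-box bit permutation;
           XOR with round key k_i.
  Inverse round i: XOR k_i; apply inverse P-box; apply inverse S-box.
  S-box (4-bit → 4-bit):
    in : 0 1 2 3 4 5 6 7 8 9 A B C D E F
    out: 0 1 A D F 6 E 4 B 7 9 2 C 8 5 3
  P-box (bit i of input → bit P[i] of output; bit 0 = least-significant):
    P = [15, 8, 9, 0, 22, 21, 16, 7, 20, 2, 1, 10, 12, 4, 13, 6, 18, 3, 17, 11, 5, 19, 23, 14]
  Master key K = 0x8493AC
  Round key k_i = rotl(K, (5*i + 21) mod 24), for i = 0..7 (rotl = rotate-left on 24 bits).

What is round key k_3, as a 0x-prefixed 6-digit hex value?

0x3AC849

K = 0x8493AC
k_0 = rotl(K, (5*0+21) mod 24) = rotl(K, 21) = 0x909275
k_1 = rotl(K, (5*1+21) mod 24) = rotl(K, 2) = 0x124EB2
k_2 = rotl(K, (5*2+21) mod 24) = rotl(K, 7) = 0x49D642
k_3 = rotl(K, (5*3+21) mod 24) = rotl(K, 12) = 0x3AC849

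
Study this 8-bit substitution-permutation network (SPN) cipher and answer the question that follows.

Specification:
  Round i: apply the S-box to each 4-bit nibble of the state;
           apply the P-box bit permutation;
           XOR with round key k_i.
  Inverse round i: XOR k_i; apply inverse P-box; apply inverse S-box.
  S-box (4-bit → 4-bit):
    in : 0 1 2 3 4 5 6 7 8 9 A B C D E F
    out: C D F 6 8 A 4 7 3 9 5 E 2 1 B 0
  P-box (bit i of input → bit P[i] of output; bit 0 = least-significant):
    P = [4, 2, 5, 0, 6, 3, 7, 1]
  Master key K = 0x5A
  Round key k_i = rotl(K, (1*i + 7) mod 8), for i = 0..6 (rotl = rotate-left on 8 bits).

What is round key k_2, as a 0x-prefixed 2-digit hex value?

K = 0x5A
k_0 = rotl(K, (1*0+7) mod 8) = rotl(K, 7) = 0x2D
k_1 = rotl(K, (1*1+7) mod 8) = rotl(K, 0) = 0x5A
k_2 = rotl(K, (1*2+7) mod 8) = rotl(K, 1) = 0xB4

0xB4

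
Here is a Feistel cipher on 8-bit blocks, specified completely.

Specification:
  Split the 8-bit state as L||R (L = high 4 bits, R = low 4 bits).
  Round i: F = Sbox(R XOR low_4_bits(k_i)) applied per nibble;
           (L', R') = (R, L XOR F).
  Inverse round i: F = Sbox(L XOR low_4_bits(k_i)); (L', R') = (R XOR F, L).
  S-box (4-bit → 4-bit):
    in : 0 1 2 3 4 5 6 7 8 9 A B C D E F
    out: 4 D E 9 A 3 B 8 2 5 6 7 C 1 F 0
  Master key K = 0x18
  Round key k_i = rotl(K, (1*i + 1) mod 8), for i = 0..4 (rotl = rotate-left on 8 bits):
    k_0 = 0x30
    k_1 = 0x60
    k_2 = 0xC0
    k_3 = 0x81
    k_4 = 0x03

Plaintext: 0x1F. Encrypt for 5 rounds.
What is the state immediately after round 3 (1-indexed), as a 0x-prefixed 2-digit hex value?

0x2F

s_0 = plaintext = 0x1F
s_1 = Round(s_0, k_0) = 0xF1
s_2 = Round(s_1, k_1) = 0x12
s_3 = Round(s_2, k_2) = 0x2F
s_4 = Round(s_3, k_3) = 0xFD
s_5 = Round(s_4, k_4) = 0xD0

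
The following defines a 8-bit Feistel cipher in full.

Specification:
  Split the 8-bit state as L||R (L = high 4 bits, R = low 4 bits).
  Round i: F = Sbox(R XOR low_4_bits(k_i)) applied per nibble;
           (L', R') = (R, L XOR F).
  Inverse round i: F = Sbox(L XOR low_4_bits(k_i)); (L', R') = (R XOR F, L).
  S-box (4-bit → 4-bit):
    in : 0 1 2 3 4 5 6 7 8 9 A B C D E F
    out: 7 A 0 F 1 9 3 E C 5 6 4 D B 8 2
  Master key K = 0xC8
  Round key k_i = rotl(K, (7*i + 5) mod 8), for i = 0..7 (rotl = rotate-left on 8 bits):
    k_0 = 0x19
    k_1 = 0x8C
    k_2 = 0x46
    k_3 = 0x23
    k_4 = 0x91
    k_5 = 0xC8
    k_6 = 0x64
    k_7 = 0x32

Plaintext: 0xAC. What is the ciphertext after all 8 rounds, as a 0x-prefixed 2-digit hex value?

0xA1

s_0 = plaintext = 0xAC
s_1 = Round(s_0, k_0) = 0xC3
s_2 = Round(s_1, k_1) = 0x3E
s_3 = Round(s_2, k_2) = 0xEF
s_4 = Round(s_3, k_3) = 0xF3
s_5 = Round(s_4, k_4) = 0x3F
s_6 = Round(s_5, k_5) = 0xFD
s_7 = Round(s_6, k_6) = 0xDA
s_8 = Round(s_7, k_7) = 0xA1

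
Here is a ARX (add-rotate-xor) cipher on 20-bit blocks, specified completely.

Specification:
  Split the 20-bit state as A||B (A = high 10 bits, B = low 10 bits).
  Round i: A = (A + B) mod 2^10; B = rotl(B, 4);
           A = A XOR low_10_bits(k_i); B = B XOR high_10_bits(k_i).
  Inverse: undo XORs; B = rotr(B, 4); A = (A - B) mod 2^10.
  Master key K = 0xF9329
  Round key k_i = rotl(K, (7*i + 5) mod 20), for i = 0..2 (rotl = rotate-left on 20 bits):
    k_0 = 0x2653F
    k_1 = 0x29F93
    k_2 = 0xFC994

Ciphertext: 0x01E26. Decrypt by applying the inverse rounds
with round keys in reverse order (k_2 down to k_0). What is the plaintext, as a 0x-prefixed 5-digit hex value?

s_0 = ciphertext = 0x01E26
s_1 = InvRound(s_0, k_2) = 0x1D91D
s_2 = InvRound(s_1, k_1) = 0x52A9B
s_3 = InvRound(s_2, k_0) = 0xF54A0

0xF54A0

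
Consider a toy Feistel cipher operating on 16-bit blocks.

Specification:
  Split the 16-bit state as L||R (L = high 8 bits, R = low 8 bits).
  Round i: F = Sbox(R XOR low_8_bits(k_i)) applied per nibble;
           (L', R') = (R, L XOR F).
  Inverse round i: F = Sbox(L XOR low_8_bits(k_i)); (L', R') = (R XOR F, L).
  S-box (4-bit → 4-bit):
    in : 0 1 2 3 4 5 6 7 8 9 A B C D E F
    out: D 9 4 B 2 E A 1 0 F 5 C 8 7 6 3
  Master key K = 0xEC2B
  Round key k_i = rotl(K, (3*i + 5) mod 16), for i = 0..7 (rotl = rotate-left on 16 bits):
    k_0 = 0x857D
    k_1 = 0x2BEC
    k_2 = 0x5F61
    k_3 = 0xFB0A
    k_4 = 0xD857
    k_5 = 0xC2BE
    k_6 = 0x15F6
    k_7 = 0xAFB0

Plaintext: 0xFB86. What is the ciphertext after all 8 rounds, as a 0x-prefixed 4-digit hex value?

0xBBEE

s_0 = plaintext = 0xFB86
s_1 = Round(s_0, k_0) = 0x86C7
s_2 = Round(s_1, k_1) = 0xC7CA
s_3 = Round(s_2, k_2) = 0xCA9B
s_4 = Round(s_3, k_3) = 0x9B33
s_5 = Round(s_4, k_4) = 0x3339
s_6 = Round(s_5, k_5) = 0x3932
s_7 = Round(s_6, k_6) = 0x32BB
s_8 = Round(s_7, k_7) = 0xBBEE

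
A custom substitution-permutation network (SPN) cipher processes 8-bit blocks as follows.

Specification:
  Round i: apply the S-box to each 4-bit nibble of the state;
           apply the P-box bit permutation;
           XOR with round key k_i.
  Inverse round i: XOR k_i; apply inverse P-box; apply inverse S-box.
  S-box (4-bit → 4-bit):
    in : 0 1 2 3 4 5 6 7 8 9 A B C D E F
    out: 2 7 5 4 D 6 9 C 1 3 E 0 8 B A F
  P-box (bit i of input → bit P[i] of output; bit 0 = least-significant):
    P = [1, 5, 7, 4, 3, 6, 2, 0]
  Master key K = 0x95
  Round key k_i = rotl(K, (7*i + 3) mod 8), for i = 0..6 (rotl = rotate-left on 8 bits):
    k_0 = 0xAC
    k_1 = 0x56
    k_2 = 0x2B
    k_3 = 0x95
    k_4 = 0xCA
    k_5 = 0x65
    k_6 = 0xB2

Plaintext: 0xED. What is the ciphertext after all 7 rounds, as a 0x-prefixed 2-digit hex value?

0x8F

s_0 = plaintext = 0xED
s_1 = Round(s_0, k_0) = 0xDF
s_2 = Round(s_1, k_1) = 0xAD
s_3 = Round(s_2, k_2) = 0x5C
s_4 = Round(s_3, k_3) = 0xC1
s_5 = Round(s_4, k_4) = 0x69
s_6 = Round(s_5, k_5) = 0x4E
s_7 = Round(s_6, k_6) = 0x8F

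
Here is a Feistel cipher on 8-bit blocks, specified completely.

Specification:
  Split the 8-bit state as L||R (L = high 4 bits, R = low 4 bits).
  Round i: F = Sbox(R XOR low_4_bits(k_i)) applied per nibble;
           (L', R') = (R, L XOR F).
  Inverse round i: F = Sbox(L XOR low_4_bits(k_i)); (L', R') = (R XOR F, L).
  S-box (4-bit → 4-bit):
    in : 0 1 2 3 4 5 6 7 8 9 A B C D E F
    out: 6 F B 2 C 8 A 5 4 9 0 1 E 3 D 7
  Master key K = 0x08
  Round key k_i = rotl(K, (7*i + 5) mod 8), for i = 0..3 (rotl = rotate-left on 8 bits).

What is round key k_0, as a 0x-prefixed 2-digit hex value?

0x01

K = 0x08
k_0 = rotl(K, (7*0+5) mod 8) = rotl(K, 5) = 0x01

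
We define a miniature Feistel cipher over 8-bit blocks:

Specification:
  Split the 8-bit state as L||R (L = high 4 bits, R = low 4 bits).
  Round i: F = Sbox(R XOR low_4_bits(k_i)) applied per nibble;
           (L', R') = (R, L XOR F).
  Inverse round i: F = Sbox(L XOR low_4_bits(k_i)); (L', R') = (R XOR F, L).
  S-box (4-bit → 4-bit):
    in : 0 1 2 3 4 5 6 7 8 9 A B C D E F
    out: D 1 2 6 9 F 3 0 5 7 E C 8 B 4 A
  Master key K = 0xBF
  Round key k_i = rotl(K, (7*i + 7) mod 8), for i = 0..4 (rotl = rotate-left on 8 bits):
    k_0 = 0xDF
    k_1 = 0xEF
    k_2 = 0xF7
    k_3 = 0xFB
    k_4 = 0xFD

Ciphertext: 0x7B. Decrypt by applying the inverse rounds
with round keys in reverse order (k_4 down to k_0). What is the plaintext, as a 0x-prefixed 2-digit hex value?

0x25

s_0 = ciphertext = 0x7B
s_1 = InvRound(s_0, k_4) = 0x57
s_2 = InvRound(s_1, k_3) = 0x35
s_3 = InvRound(s_2, k_2) = 0xC3
s_4 = InvRound(s_3, k_1) = 0x5C
s_5 = InvRound(s_4, k_0) = 0x25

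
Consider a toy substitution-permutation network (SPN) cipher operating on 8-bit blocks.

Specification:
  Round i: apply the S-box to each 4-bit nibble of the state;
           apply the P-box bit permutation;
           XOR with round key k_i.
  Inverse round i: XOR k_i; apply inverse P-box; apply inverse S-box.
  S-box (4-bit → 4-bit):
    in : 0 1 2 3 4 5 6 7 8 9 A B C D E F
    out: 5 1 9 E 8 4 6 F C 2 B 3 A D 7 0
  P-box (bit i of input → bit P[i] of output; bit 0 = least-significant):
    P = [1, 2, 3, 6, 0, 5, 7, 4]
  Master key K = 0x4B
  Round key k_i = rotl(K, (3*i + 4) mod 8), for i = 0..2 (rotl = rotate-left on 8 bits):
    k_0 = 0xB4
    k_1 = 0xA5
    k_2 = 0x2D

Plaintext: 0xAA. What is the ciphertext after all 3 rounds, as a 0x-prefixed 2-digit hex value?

s_0 = plaintext = 0xAA
s_1 = Round(s_0, k_0) = 0xC3
s_2 = Round(s_1, k_1) = 0xD9
s_3 = Round(s_2, k_2) = 0xB8

0xB8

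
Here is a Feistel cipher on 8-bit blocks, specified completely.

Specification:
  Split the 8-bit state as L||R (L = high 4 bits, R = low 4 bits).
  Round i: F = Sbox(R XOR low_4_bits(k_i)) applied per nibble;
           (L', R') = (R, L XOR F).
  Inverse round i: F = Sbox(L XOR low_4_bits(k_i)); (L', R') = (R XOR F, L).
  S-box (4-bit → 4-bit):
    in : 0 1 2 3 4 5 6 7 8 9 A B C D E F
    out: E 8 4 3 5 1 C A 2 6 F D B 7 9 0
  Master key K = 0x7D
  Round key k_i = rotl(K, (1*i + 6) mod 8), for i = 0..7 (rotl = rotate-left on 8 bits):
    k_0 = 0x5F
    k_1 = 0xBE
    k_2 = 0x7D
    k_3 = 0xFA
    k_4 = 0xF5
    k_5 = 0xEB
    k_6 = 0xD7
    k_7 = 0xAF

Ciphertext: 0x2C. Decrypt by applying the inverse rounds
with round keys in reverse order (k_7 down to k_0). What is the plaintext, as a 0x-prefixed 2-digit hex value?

0x4D

s_0 = ciphertext = 0x2C
s_1 = InvRound(s_0, k_7) = 0xB2
s_2 = InvRound(s_1, k_6) = 0x9B
s_3 = InvRound(s_2, k_5) = 0xF9
s_4 = InvRound(s_3, k_4) = 0x6F
s_5 = InvRound(s_4, k_3) = 0x46
s_6 = InvRound(s_5, k_2) = 0x04
s_7 = InvRound(s_6, k_1) = 0xD0
s_8 = InvRound(s_7, k_0) = 0x4D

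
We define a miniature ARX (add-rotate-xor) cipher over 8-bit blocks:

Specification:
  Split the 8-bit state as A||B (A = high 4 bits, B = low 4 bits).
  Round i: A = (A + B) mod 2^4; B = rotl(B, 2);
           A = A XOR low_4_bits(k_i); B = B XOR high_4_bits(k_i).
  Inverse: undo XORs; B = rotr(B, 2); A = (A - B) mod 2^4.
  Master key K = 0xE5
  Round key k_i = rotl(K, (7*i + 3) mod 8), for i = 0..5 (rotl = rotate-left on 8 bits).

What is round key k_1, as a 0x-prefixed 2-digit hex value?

0x97

K = 0xE5
k_0 = rotl(K, (7*0+3) mod 8) = rotl(K, 3) = 0x2F
k_1 = rotl(K, (7*1+3) mod 8) = rotl(K, 2) = 0x97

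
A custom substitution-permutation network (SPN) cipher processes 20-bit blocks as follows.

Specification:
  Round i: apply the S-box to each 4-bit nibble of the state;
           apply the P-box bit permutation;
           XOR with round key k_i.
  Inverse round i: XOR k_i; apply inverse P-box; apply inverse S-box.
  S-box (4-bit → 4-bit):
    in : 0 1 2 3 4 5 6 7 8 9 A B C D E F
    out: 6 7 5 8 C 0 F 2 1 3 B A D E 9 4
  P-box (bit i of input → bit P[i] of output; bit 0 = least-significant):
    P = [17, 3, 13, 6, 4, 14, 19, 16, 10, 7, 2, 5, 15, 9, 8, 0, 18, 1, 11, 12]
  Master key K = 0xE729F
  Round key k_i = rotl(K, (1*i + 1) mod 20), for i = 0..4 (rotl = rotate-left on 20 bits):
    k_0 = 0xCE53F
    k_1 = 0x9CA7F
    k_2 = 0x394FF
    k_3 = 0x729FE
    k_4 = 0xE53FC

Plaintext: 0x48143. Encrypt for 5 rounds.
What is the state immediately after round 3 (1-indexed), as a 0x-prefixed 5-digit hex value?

s_0 = plaintext = 0x48143
s_1 = Round(s_0, k_0) = 0x579FB
s_2 = Round(s_1, k_1) = 0x1CCB7
s_3 = Round(s_2, k_2) = 0x659D0
s_4 = Round(s_3, k_3) = 0xA5574
s_5 = Round(s_4, k_4) = 0xA23BE

0x659D0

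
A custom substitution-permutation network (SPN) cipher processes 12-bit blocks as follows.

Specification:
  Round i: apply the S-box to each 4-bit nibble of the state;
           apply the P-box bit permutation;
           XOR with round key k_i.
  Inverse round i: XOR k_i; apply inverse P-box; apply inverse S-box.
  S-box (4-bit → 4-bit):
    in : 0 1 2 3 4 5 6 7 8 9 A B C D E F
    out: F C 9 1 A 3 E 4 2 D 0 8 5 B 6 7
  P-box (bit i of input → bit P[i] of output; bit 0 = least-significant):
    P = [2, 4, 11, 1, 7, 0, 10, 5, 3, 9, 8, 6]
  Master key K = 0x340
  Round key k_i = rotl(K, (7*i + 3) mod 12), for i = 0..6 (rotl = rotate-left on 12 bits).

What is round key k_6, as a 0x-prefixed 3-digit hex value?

0x068

K = 0x340
k_0 = rotl(K, (7*0+3) mod 12) = rotl(K, 3) = 0xA01
k_1 = rotl(K, (7*1+3) mod 12) = rotl(K, 10) = 0x0D0
k_2 = rotl(K, (7*2+3) mod 12) = rotl(K, 5) = 0x806
k_3 = rotl(K, (7*3+3) mod 12) = rotl(K, 0) = 0x340
k_4 = rotl(K, (7*4+3) mod 12) = rotl(K, 7) = 0x01A
k_5 = rotl(K, (7*5+3) mod 12) = rotl(K, 2) = 0xD00
k_6 = rotl(K, (7*6+3) mod 12) = rotl(K, 9) = 0x068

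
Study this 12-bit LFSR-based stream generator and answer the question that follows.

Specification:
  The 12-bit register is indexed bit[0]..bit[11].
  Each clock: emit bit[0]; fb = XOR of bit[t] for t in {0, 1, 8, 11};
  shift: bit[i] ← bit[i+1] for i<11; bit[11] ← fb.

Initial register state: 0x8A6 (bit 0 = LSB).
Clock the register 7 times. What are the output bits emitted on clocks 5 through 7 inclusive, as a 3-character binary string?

010

reg_0 = 0x8A6
clock 1: out=0, reg = 0x453
clock 2: out=1, reg = 0x229
clock 3: out=1, reg = 0x914
clock 4: out=0, reg = 0x48A
clock 5: out=0, reg = 0xA45
clock 6: out=1, reg = 0x522
clock 7: out=0, reg = 0x291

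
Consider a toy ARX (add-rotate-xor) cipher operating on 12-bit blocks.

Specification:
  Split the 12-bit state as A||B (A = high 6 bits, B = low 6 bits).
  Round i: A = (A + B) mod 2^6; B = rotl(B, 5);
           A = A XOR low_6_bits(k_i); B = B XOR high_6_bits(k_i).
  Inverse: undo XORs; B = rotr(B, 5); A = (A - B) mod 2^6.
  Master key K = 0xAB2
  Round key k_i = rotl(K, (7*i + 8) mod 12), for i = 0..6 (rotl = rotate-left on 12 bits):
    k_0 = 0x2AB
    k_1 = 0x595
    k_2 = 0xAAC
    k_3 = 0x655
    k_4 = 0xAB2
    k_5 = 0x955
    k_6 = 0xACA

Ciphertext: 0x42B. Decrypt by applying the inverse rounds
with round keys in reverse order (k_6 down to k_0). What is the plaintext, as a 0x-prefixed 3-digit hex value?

s_0 = ciphertext = 0x42B
s_1 = InvRound(s_0, k_6) = 0x680
s_2 = InvRound(s_1, k_5) = 0x10B
s_3 = InvRound(s_2, k_4) = 0xCC3
s_4 = InvRound(s_3, k_3) = 0xCB4
s_5 = InvRound(s_4, k_2) = 0x8BC
s_6 = InvRound(s_5, k_1) = 0x895
s_7 = InvRound(s_6, k_0) = 0x2FE

0x2FE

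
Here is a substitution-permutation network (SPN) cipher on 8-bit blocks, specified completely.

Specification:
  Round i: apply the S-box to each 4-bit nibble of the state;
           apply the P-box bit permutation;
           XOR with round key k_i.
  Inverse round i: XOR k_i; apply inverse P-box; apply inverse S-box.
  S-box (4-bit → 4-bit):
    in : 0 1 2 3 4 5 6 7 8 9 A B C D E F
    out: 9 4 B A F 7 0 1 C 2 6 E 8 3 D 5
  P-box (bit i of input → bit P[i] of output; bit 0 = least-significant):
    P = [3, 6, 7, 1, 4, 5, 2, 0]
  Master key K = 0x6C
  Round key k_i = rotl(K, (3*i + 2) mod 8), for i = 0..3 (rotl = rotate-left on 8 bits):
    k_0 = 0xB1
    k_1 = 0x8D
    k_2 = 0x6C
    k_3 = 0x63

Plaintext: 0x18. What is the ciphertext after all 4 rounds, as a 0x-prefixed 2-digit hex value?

0x2C

s_0 = plaintext = 0x18
s_1 = Round(s_0, k_0) = 0x37
s_2 = Round(s_1, k_1) = 0xA4
s_3 = Round(s_2, k_2) = 0x82
s_4 = Round(s_3, k_3) = 0x2C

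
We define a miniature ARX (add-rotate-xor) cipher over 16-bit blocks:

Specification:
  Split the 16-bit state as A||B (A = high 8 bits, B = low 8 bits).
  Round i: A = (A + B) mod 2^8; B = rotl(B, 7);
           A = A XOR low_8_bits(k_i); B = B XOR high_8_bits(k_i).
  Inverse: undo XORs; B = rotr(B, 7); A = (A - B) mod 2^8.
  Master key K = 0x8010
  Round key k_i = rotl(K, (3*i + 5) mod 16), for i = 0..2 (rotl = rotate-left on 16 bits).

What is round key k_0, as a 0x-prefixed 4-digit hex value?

K = 0x8010
k_0 = rotl(K, (3*0+5) mod 16) = rotl(K, 5) = 0x0210

0x0210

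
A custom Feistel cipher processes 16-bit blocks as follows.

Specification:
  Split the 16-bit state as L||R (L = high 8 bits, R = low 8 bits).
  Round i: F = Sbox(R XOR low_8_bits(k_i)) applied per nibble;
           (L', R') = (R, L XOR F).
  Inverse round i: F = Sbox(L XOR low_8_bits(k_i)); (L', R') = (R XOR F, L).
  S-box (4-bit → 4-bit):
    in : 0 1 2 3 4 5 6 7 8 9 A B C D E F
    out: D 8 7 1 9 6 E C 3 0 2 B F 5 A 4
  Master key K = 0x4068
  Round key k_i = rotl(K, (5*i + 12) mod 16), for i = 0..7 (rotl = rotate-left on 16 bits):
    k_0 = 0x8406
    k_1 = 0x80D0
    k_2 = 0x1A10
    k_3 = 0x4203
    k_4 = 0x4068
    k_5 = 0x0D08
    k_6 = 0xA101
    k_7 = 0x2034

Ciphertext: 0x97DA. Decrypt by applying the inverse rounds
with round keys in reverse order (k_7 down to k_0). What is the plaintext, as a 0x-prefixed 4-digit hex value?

0x0607

s_0 = ciphertext = 0x97DA
s_1 = InvRound(s_0, k_7) = 0xFB97
s_2 = InvRound(s_1, k_6) = 0xD5FB
s_3 = InvRound(s_2, k_5) = 0xAED5
s_4 = InvRound(s_3, k_4) = 0x2BAE
s_5 = InvRound(s_4, k_3) = 0xDD2B
s_6 = InvRound(s_5, k_2) = 0xDEDD
s_7 = InvRound(s_6, k_1) = 0x07DE
s_8 = InvRound(s_7, k_0) = 0x0607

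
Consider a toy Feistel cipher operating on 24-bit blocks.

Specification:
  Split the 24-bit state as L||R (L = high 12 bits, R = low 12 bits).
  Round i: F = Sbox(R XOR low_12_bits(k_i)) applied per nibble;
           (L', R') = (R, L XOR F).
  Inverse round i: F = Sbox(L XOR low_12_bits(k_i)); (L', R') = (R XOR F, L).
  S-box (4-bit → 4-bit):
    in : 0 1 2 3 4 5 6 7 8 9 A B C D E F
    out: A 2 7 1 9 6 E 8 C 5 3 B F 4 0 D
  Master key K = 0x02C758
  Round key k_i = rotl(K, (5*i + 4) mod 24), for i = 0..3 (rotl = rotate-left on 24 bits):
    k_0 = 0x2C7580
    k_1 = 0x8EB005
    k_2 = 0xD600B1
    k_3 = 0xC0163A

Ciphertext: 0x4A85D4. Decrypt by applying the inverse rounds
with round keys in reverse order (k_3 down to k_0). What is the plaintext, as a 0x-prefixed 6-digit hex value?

0xD05330

s_0 = ciphertext = 0x4A85D4
s_1 = InvRound(s_0, k_3) = 0x2834A8
s_2 = InvRound(s_1, k_2) = 0x3BF283
s_3 = InvRound(s_2, k_1) = 0x3303BF
s_4 = InvRound(s_3, k_0) = 0xD05330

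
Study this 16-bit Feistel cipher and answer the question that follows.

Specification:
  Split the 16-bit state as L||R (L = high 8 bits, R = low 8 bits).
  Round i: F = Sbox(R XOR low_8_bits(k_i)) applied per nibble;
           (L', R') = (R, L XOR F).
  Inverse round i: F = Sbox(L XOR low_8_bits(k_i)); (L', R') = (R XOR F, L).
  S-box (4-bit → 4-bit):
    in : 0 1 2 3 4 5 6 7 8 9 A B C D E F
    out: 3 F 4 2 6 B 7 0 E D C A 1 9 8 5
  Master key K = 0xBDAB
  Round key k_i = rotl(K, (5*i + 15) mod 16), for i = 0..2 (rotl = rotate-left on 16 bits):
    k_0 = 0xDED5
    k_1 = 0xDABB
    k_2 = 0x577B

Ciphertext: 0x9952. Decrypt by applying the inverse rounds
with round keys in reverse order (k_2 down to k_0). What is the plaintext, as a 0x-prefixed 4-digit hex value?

s_0 = ciphertext = 0x9952
s_1 = InvRound(s_0, k_2) = 0xD699
s_2 = InvRound(s_1, k_1) = 0xE0D6
s_3 = InvRound(s_2, k_0) = 0xFDE0

0xFDE0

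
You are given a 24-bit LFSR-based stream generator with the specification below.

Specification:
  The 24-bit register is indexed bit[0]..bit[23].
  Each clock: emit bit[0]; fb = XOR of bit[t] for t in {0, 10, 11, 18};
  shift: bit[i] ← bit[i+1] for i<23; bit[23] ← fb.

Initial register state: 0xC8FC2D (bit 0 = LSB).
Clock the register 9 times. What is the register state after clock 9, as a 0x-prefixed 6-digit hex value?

0x7FE47E

reg_0 = 0xC8FC2D
clock 1: out=1, reg = 0xE47E16
clock 2: out=0, reg = 0xF23F0B
clock 3: out=1, reg = 0xF91F85
clock 4: out=1, reg = 0xFC8FC2
clock 5: out=0, reg = 0xFE47E1
clock 6: out=1, reg = 0xFF23F0
clock 7: out=0, reg = 0xFF91F8
clock 8: out=0, reg = 0xFFC8FC
clock 9: out=0, reg = 0x7FE47E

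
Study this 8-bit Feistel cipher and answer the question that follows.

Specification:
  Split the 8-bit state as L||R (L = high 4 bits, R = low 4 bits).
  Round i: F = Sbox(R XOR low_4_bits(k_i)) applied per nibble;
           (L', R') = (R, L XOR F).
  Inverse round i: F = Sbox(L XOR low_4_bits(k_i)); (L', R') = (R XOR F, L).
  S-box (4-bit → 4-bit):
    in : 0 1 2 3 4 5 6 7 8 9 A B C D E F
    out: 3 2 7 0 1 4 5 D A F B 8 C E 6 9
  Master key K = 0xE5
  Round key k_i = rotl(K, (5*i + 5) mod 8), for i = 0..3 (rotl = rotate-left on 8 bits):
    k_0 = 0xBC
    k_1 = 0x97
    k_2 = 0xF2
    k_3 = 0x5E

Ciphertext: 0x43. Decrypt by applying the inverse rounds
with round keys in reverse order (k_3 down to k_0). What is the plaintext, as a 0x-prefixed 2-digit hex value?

s_0 = ciphertext = 0x43
s_1 = InvRound(s_0, k_3) = 0x84
s_2 = InvRound(s_1, k_2) = 0xF8
s_3 = InvRound(s_2, k_1) = 0x2F
s_4 = InvRound(s_3, k_0) = 0x92

0x92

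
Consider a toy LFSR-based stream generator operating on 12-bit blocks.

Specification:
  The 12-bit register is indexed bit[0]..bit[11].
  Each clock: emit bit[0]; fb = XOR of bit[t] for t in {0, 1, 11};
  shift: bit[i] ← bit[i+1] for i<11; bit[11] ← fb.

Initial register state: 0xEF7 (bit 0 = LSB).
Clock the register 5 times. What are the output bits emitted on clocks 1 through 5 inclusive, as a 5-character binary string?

reg_0 = 0xEF7
clock 1: out=1, reg = 0xF7B
clock 2: out=1, reg = 0xFBD
clock 3: out=1, reg = 0x7DE
clock 4: out=0, reg = 0xBEF
clock 5: out=1, reg = 0xDF7

11101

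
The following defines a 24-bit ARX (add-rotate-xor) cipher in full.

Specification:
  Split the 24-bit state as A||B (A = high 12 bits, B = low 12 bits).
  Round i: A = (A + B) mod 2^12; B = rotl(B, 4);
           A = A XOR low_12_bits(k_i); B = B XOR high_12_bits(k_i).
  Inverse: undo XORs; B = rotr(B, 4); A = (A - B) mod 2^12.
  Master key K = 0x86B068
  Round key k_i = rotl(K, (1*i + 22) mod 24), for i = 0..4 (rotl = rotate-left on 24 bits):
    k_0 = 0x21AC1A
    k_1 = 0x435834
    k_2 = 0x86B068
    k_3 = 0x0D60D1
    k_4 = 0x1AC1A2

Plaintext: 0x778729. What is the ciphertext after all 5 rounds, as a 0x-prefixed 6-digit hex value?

s_0 = plaintext = 0x778729
s_1 = Round(s_0, k_0) = 0x2BB08D
s_2 = Round(s_1, k_1) = 0xB7CCE5
s_3 = Round(s_2, k_2) = 0x809637
s_4 = Round(s_3, k_3) = 0xE913A0
s_5 = Round(s_4, k_4) = 0x393BAF

0x393BAF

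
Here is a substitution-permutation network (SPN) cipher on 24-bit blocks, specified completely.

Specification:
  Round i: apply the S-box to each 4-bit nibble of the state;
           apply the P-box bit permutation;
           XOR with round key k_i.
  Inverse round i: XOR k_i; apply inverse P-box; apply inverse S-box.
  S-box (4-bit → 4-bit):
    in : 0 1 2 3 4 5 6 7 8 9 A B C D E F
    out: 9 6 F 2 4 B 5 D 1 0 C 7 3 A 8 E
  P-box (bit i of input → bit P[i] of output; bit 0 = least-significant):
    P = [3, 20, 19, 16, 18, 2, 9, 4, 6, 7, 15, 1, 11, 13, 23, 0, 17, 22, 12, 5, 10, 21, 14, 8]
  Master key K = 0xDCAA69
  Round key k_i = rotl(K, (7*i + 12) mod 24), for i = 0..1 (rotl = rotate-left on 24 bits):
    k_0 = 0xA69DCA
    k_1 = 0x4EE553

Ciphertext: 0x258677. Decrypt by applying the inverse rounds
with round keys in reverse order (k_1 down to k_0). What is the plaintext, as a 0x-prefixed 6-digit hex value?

0x8C3BED

s_0 = ciphertext = 0x258677
s_1 = InvRound(s_0, k_1) = 0xF5391A
s_2 = InvRound(s_1, k_0) = 0x8C3BED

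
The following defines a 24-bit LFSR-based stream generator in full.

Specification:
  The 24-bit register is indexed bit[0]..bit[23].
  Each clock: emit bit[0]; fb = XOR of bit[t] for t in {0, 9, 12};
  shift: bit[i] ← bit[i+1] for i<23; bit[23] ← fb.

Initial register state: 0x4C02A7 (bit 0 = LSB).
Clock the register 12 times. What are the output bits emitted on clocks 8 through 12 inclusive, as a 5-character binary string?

10100

reg_0 = 0x4C02A7
clock 1: out=1, reg = 0x260153
clock 2: out=1, reg = 0x9300A9
clock 3: out=1, reg = 0xC98054
clock 4: out=0, reg = 0x64C02A
clock 5: out=0, reg = 0x326015
clock 6: out=1, reg = 0x99300A
clock 7: out=0, reg = 0xCC9805
clock 8: out=1, reg = 0x664C02
clock 9: out=0, reg = 0x332601
clock 10: out=1, reg = 0x199300
clock 11: out=0, reg = 0x0CC980
clock 12: out=0, reg = 0x0664C0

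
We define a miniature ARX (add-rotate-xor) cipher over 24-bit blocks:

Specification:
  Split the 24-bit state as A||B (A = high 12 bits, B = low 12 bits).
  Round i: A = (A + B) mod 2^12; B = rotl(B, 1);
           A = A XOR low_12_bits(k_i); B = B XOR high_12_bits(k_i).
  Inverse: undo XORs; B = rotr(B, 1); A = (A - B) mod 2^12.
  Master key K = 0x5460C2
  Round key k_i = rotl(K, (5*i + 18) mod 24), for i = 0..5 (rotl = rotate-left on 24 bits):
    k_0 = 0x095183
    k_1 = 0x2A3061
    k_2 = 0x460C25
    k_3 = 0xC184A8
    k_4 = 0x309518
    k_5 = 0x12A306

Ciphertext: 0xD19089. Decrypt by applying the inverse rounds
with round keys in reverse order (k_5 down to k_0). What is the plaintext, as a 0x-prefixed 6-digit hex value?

0x4D80F1

s_0 = ciphertext = 0xD19089
s_1 = InvRound(s_0, k_5) = 0x54E8D1
s_2 = InvRound(s_1, k_4) = 0xA6A5EC
s_3 = InvRound(s_2, k_3) = 0x9C84FA
s_4 = InvRound(s_3, k_2) = 0x5A004D
s_5 = InvRound(s_4, k_1) = 0x44A177
s_6 = InvRound(s_5, k_0) = 0x4D80F1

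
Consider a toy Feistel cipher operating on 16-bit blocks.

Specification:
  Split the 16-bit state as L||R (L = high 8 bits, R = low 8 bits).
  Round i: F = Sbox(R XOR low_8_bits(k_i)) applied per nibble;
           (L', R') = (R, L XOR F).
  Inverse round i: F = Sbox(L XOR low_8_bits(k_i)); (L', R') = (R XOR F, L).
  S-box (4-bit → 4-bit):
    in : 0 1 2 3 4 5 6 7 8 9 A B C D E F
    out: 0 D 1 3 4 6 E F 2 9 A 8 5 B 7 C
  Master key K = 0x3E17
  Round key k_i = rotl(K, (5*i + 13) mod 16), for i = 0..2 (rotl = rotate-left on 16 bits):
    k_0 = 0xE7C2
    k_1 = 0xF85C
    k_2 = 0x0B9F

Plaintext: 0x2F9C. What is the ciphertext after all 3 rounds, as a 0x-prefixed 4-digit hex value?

s_0 = plaintext = 0x2F9C
s_1 = Round(s_0, k_0) = 0x9C48
s_2 = Round(s_1, k_1) = 0x4848
s_3 = Round(s_2, k_2) = 0x48F7

0x48F7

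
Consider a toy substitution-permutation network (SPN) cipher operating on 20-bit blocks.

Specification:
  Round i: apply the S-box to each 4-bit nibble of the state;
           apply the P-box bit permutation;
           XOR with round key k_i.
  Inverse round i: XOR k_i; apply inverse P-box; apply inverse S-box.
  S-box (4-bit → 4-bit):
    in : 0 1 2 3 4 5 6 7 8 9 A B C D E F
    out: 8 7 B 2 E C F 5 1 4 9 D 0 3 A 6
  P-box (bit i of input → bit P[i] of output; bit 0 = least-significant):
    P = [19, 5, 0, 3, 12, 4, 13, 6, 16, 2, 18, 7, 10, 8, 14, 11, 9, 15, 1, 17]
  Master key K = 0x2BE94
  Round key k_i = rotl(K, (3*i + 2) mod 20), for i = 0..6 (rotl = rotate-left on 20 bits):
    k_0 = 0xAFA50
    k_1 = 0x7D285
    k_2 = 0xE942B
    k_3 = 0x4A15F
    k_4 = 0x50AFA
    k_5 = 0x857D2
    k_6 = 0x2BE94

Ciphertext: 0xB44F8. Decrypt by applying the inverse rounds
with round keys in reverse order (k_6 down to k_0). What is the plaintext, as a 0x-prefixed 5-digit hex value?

0x2CC2E

s_0 = ciphertext = 0xB44F8
s_1 = InvRound(s_0, k_6) = 0xD5DB2
s_2 = InvRound(s_1, k_5) = 0x80703
s_3 = InvRound(s_2, k_4) = 0xC2BE6
s_4 = InvRound(s_3, k_3) = 0xD0036
s_5 = InvRound(s_4, k_2) = 0xE8DD5
s_6 = InvRound(s_5, k_1) = 0x86828
s_7 = InvRound(s_6, k_0) = 0x2CC2E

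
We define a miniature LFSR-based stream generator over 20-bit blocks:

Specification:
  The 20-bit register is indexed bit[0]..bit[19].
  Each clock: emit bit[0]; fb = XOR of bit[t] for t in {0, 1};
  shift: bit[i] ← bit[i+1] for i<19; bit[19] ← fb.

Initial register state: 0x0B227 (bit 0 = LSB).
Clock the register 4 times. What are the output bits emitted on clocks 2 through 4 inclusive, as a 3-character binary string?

110

reg_0 = 0x0B227
clock 1: out=1, reg = 0x05913
clock 2: out=1, reg = 0x02C89
clock 3: out=1, reg = 0x81644
clock 4: out=0, reg = 0x40B22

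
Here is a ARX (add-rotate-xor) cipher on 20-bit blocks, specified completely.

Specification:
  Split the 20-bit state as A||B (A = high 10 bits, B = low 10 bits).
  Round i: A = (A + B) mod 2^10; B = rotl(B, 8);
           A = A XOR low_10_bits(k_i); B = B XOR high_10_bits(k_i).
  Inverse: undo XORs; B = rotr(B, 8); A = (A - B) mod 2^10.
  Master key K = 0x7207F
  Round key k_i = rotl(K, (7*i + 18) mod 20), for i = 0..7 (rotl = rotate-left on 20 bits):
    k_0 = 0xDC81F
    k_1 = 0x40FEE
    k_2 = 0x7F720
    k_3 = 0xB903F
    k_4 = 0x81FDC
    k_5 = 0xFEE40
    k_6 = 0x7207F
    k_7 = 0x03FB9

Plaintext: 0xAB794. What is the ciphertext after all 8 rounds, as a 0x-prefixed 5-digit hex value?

s_0 = plaintext = 0xAB794
s_1 = Round(s_0, k_0) = 0x97B97
s_2 = Round(s_1, k_1) = 0x86EE6
s_3 = Round(s_2, k_2) = 0x88744
s_4 = Round(s_3, k_3) = 0x56A35
s_5 = Round(s_4, k_4) = 0x14F8A
s_6 = Round(s_5, k_5) = 0x67519
s_7 = Round(s_6, k_6) = 0xB248E
s_8 = Round(s_7, k_7) = 0x3BA2C

0x3BA2C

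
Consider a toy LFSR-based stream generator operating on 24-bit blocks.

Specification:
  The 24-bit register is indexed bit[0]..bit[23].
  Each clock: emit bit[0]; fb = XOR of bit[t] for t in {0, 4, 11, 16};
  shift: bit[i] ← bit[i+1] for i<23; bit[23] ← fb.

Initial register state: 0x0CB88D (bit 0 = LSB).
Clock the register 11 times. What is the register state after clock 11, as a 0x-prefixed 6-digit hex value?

reg_0 = 0x0CB88D
clock 1: out=1, reg = 0x065C46
clock 2: out=0, reg = 0x832E23
clock 3: out=1, reg = 0xC19711
clock 4: out=1, reg = 0xE0CB88
clock 5: out=0, reg = 0xF065C4
clock 6: out=0, reg = 0x7832E2
clock 7: out=0, reg = 0x3C1971
clock 8: out=1, reg = 0x9E0CB8
clock 9: out=0, reg = 0x4F065C
clock 10: out=0, reg = 0x27832E
clock 11: out=0, reg = 0x93C197

0x93C197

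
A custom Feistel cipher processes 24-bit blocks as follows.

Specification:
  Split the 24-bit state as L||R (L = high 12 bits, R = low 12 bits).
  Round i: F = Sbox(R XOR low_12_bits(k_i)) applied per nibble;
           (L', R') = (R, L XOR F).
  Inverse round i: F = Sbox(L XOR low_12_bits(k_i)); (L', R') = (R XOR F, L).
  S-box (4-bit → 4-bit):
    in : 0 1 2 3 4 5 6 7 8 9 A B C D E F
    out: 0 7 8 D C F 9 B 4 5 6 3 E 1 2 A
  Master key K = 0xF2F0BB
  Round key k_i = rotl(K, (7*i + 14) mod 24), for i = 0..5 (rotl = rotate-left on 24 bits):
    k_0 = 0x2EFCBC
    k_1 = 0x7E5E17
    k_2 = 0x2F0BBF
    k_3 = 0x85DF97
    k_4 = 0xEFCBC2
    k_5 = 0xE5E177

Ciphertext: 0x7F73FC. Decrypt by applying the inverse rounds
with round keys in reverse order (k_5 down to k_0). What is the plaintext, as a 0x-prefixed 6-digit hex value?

0x26C123

s_0 = ciphertext = 0x7F73FC
s_1 = InvRound(s_0, k_5) = 0xABC7F7
s_2 = InvRound(s_1, k_4) = 0x045ABC
s_3 = InvRound(s_2, k_3) = 0x0A4045
s_4 = InvRound(s_3, k_2) = 0x3360A4
s_5 = InvRound(s_4, k_1) = 0x123336
s_6 = InvRound(s_5, k_0) = 0x26C123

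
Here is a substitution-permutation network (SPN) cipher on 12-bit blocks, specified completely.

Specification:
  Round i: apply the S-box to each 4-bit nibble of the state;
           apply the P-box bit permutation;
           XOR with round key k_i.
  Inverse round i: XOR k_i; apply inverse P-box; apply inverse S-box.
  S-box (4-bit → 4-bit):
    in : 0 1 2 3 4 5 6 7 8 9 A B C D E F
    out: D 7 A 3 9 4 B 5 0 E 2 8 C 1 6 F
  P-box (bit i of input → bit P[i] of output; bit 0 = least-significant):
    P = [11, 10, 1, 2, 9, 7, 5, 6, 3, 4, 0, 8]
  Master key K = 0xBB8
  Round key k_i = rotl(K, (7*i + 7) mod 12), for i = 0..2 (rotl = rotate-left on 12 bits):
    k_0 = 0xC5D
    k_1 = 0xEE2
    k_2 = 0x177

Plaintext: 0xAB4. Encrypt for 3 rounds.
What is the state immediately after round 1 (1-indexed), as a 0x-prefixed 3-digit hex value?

s_0 = plaintext = 0xAB4
s_1 = Round(s_0, k_0) = 0x409
s_2 = Round(s_1, k_1) = 0x98C
s_3 = Round(s_2, k_2) = 0x060

0x409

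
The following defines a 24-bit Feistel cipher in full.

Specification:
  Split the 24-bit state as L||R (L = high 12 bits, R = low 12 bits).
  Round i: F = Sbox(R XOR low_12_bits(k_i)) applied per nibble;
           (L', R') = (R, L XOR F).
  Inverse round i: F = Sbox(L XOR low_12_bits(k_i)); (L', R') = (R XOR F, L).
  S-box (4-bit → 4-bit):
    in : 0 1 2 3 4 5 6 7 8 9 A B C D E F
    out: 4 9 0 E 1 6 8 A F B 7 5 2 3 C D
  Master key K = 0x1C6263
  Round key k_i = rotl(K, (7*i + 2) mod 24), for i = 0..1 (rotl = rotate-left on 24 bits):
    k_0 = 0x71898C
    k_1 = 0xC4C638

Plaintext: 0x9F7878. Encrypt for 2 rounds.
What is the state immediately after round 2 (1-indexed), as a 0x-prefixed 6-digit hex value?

0x0260E4

s_0 = plaintext = 0x9F7878
s_1 = Round(s_0, k_0) = 0x878026
s_2 = Round(s_1, k_1) = 0x0260E4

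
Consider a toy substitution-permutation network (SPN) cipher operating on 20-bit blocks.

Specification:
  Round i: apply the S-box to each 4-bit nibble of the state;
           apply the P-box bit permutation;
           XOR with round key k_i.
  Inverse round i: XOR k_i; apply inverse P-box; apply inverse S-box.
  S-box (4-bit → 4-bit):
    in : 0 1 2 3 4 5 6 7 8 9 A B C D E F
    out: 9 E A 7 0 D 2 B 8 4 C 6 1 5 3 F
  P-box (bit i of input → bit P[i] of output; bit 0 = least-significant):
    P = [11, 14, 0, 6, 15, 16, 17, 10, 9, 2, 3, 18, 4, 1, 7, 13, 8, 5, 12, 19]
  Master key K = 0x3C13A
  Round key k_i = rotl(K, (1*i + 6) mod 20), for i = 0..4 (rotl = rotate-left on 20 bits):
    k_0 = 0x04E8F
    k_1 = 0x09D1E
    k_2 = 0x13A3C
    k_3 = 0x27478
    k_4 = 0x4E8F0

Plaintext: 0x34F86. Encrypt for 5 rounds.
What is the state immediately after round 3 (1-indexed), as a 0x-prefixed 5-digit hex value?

s_0 = plaintext = 0x34F86
s_1 = Round(s_0, k_0) = 0x419A3
s_2 = Round(s_1, k_1) = 0x2F195
s_3 = Round(s_2, k_2) = 0xF12C3
s_4 = Round(s_3, k_3) = 0xE8DDF
s_5 = Round(s_4, k_4) = 0x60399

0xF12C3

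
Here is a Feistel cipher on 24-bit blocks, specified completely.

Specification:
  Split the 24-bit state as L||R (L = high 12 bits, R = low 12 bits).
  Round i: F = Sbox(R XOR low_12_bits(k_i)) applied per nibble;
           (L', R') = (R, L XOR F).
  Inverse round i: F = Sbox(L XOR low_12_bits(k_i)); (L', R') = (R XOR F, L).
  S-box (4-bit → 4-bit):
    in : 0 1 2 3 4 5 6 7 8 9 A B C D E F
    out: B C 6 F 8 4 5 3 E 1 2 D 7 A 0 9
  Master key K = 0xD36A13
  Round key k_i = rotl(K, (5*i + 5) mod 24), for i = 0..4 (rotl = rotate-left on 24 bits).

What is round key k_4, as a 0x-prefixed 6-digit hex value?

K = 0xD36A13
k_0 = rotl(K, (5*0+5) mod 24) = rotl(K, 5) = 0x6D427A
k_1 = rotl(K, (5*1+5) mod 24) = rotl(K, 10) = 0xA84F4D
k_2 = rotl(K, (5*2+5) mod 24) = rotl(K, 15) = 0x09E9B5
k_3 = rotl(K, (5*3+5) mod 24) = rotl(K, 20) = 0x3D36A1
k_4 = rotl(K, (5*4+5) mod 24) = rotl(K, 1) = 0xA6D427

0xA6D427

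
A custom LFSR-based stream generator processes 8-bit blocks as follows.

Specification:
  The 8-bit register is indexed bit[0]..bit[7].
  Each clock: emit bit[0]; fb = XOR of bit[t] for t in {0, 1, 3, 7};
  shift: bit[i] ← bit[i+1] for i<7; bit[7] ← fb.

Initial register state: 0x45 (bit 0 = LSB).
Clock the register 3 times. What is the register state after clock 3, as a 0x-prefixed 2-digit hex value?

reg_0 = 0x45
clock 1: out=1, reg = 0xA2
clock 2: out=0, reg = 0x51
clock 3: out=1, reg = 0xA8

0xA8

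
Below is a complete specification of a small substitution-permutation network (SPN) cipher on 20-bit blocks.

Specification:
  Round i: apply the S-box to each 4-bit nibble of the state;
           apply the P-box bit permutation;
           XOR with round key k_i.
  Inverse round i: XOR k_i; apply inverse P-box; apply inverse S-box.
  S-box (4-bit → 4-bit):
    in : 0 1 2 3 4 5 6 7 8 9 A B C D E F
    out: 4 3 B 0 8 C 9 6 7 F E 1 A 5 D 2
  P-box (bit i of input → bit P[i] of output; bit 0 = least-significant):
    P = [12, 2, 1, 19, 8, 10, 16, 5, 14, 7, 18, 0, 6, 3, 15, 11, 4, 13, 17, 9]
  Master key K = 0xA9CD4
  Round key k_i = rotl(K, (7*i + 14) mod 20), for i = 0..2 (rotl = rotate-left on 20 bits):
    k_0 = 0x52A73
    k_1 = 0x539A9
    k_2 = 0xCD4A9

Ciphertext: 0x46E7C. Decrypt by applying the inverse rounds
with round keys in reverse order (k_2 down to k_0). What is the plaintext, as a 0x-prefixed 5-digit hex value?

s_0 = ciphertext = 0x46E7C
s_1 = InvRound(s_0, k_2) = 0x2EC32
s_2 = InvRound(s_1, k_1) = 0xD798D
s_3 = InvRound(s_2, k_0) = 0x61169

0x61169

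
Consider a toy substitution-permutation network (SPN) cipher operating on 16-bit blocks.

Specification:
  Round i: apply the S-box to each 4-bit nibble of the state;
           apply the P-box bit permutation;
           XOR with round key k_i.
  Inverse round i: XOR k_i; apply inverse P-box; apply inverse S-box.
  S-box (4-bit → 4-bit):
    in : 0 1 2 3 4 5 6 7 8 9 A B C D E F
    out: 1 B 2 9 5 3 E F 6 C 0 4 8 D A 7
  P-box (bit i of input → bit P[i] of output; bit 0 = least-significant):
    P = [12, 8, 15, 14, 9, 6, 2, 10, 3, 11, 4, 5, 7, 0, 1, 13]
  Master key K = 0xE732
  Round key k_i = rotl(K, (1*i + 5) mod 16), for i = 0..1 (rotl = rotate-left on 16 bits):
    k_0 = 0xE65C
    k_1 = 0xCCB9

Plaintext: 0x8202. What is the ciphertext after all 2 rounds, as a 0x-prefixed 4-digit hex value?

s_0 = plaintext = 0x8202
s_1 = Round(s_0, k_0) = 0xED5F
s_2 = Round(s_1, k_1) = 0x7FC0

0x7FC0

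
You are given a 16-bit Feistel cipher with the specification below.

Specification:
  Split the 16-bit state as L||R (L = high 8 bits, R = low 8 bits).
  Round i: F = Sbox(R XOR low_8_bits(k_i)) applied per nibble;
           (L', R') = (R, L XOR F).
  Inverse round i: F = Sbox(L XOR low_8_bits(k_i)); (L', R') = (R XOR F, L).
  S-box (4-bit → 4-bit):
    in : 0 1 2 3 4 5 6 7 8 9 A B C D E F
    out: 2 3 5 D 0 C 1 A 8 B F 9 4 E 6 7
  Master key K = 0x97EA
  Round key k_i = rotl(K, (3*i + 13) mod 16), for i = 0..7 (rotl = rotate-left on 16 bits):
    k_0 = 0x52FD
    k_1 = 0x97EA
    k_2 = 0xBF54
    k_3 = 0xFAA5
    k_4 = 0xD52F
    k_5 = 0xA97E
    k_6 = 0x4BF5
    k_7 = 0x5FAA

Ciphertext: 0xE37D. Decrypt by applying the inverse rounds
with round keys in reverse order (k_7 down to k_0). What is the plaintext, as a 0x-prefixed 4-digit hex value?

s_0 = ciphertext = 0xE37D
s_1 = InvRound(s_0, k_7) = 0x76E3
s_2 = InvRound(s_1, k_6) = 0x6E76
s_3 = InvRound(s_2, k_5) = 0x446E
s_4 = InvRound(s_3, k_4) = 0x7744
s_5 = InvRound(s_4, k_3) = 0xA177
s_6 = InvRound(s_5, k_2) = 0x0BA1
s_7 = InvRound(s_6, k_1) = 0xC20B
s_8 = InvRound(s_7, k_0) = 0xDCC2

0xDCC2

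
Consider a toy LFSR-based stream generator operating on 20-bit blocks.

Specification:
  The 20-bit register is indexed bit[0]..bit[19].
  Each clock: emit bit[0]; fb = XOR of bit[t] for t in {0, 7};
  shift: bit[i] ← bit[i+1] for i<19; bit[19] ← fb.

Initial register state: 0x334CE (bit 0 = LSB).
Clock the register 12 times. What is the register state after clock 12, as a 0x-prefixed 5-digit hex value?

0x2A733

reg_0 = 0x334CE
clock 1: out=0, reg = 0x99A67
clock 2: out=1, reg = 0xCCD33
clock 3: out=1, reg = 0xE6699
clock 4: out=1, reg = 0x7334C
clock 5: out=0, reg = 0x399A6
clock 6: out=0, reg = 0x9CCD3
clock 7: out=1, reg = 0x4E669
clock 8: out=1, reg = 0xA7334
clock 9: out=0, reg = 0x5399A
clock 10: out=0, reg = 0xA9CCD
clock 11: out=1, reg = 0x54E66
clock 12: out=0, reg = 0x2A733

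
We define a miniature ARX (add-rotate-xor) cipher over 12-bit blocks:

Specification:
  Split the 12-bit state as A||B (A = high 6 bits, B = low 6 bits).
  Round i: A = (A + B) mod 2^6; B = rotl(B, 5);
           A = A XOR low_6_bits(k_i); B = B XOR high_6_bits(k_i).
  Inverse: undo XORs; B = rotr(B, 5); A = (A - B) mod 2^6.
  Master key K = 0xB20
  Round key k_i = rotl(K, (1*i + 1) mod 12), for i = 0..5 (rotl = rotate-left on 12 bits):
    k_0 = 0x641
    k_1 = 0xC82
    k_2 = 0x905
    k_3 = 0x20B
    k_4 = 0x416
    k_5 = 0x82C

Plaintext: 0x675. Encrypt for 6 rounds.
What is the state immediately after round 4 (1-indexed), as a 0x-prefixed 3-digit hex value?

s_0 = plaintext = 0x675
s_1 = Round(s_0, k_0) = 0x3E3
s_2 = Round(s_1, k_1) = 0xC03
s_3 = Round(s_2, k_2) = 0xD85
s_4 = Round(s_3, k_3) = 0xC2A
s_5 = Round(s_4, k_4) = 0x305
s_6 = Round(s_5, k_5) = 0xF42

0xC2A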